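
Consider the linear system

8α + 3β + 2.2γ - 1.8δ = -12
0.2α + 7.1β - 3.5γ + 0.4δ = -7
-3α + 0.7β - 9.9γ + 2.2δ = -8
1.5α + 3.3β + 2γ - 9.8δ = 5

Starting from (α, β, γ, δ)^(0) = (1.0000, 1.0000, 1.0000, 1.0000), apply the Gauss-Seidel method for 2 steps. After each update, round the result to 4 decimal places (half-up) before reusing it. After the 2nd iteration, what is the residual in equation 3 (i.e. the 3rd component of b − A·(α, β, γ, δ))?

-0.1327

Iteration 1:
  α = (-12 - (3)·1.0000 - (2.2)·1.0000 - (-1.8)·1.0000) / (8) = -1.9250
  β = (-7 - (0.2)·-1.9250 - (-3.5)·1.0000 - (0.4)·1.0000) / (7.1) = -0.4951
  γ = (-8 - (-3)·-1.9250 - (0.7)·-0.4951 - (2.2)·1.0000) / (-9.9) = 1.5786
  δ = (5 - (1.5)·-1.9250 - (3.3)·-0.4951 - (2)·1.5786) / (-9.8) = -0.6494
Iteration 2:
  α = (-12 - (3)·-0.4951 - (2.2)·1.5786 - (-1.8)·-0.6494) / (8) = -1.8946
  β = (-7 - (0.2)·-1.8946 - (-3.5)·1.5786 - (0.4)·-0.6494) / (7.1) = -0.1178
  γ = (-8 - (-3)·-1.8946 - (0.7)·-0.1178 - (2.2)·-0.6494) / (-9.9) = 1.2296
  δ = (5 - (1.5)·-1.8946 - (3.3)·-0.1178 - (2)·1.2296) / (-9.8) = -0.5889
Residual b − A·x = (-0.2549, -1.2455, -0.1327, 0.0002)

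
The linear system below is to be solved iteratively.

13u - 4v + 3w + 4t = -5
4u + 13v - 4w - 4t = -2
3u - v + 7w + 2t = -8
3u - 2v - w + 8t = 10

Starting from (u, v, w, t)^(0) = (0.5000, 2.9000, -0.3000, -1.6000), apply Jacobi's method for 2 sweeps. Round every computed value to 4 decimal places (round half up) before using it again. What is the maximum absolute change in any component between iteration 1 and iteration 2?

2.1547

Iteration 1:
  u = (-5 - (-4)·2.9000 - (3)·-0.3000 - (4)·-1.6000) / (13) = 1.0692
  v = (-2 - (4)·0.5000 - (-4)·-0.3000 - (-4)·-1.6000) / (13) = -0.8923
  w = (-8 - (3)·0.5000 - (-1)·2.9000 - (2)·-1.6000) / (7) = -0.4857
  t = (10 - (3)·0.5000 - (-2)·2.9000 - (-1)·-0.3000) / (8) = 1.7500
Iteration 2:
  u = (-5 - (-4)·-0.8923 - (3)·-0.4857 - (4)·1.7500) / (13) = -1.0855
  v = (-2 - (4)·1.0692 - (-4)·-0.4857 - (-4)·1.7500) / (13) = -0.0938
  w = (-8 - (3)·1.0692 - (-1)·-0.8923 - (2)·1.7500) / (7) = -2.2286
  t = (10 - (3)·1.0692 - (-2)·-0.8923 - (-1)·-0.4857) / (8) = 0.5653
Change: (-2.1547, 0.7985, -1.7429, -1.1847) → max |·| = 2.1547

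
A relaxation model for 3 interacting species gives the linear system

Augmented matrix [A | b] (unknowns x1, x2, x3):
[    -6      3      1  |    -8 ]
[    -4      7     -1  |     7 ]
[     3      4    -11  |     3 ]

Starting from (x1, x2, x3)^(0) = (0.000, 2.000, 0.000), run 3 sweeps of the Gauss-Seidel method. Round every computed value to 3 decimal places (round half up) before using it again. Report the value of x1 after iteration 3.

Iteration 1:
  x1 = (-8 - (3)·2.000 - (1)·0.000) / (-6) = 2.333
  x2 = (7 - (-4)·2.333 - (-1)·0.000) / (7) = 2.333
  x3 = (3 - (3)·2.333 - (4)·2.333) / (-11) = 1.212
Iteration 2:
  x1 = (-8 - (3)·2.333 - (1)·1.212) / (-6) = 2.702
  x2 = (7 - (-4)·2.702 - (-1)·1.212) / (7) = 2.717
  x3 = (3 - (3)·2.702 - (4)·2.717) / (-11) = 1.452
Iteration 3:
  x1 = (-8 - (3)·2.717 - (1)·1.452) / (-6) = 2.934
  x2 = (7 - (-4)·2.934 - (-1)·1.452) / (7) = 2.884
  x3 = (3 - (3)·2.934 - (4)·2.884) / (-11) = 1.576

2.934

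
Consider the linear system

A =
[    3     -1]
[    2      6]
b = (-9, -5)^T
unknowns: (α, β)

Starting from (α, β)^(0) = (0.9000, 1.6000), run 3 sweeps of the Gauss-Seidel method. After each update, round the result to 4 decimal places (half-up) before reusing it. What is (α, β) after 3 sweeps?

(-2.9440, 0.1480)

Iteration 1:
  α = (-9 - (-1)·1.6000) / (3) = -2.4667
  β = (-5 - (2)·-2.4667) / (6) = -0.0111
Iteration 2:
  α = (-9 - (-1)·-0.0111) / (3) = -3.0037
  β = (-5 - (2)·-3.0037) / (6) = 0.1679
Iteration 3:
  α = (-9 - (-1)·0.1679) / (3) = -2.9440
  β = (-5 - (2)·-2.9440) / (6) = 0.1480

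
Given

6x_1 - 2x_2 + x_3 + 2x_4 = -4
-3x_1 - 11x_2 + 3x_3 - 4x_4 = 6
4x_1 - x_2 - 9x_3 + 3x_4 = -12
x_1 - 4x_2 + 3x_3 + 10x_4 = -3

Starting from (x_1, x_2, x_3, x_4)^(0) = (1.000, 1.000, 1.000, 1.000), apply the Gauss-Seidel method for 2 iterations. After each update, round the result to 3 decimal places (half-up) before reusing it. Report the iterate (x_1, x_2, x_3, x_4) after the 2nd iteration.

(-0.766, 0.314, 0.697, -0.307)

Iteration 1:
  x_1 = (-4 - (-2)·1.000 - (1)·1.000 - (2)·1.000) / (6) = -0.833
  x_2 = (6 - (-3)·-0.833 - (3)·1.000 - (-4)·1.000) / (-11) = -0.409
  x_3 = (-12 - (4)·-0.833 - (-1)·-0.409 - (3)·1.000) / (-9) = 1.342
  x_4 = (-3 - (1)·-0.833 - (-4)·-0.409 - (3)·1.342) / (10) = -0.783
Iteration 2:
  x_1 = (-4 - (-2)·-0.409 - (1)·1.342 - (2)·-0.783) / (6) = -0.766
  x_2 = (6 - (-3)·-0.766 - (3)·1.342 - (-4)·-0.783) / (-11) = 0.314
  x_3 = (-12 - (4)·-0.766 - (-1)·0.314 - (3)·-0.783) / (-9) = 0.697
  x_4 = (-3 - (1)·-0.766 - (-4)·0.314 - (3)·0.697) / (10) = -0.307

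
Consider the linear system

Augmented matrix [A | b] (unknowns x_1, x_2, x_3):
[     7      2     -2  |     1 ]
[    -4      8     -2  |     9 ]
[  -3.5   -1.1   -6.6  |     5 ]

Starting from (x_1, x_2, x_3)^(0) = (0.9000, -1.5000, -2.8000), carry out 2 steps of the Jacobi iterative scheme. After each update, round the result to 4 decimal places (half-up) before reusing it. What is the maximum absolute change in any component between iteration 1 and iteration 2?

Iteration 1:
  x_1 = (1 - (2)·-1.5000 - (-2)·-2.8000) / (7) = -0.2286
  x_2 = (9 - (-4)·0.9000 - (-2)·-2.8000) / (8) = 0.8750
  x_3 = (5 - (-3.5)·0.9000 - (-1.1)·-1.5000) / (-6.6) = -0.9848
Iteration 2:
  x_1 = (1 - (2)·0.8750 - (-2)·-0.9848) / (7) = -0.3885
  x_2 = (9 - (-4)·-0.2286 - (-2)·-0.9848) / (8) = 0.7645
  x_3 = (5 - (-3.5)·-0.2286 - (-1.1)·0.8750) / (-6.6) = -0.7822
Change: (-0.1599, -0.1105, 0.2026) → max |·| = 0.2026

0.2026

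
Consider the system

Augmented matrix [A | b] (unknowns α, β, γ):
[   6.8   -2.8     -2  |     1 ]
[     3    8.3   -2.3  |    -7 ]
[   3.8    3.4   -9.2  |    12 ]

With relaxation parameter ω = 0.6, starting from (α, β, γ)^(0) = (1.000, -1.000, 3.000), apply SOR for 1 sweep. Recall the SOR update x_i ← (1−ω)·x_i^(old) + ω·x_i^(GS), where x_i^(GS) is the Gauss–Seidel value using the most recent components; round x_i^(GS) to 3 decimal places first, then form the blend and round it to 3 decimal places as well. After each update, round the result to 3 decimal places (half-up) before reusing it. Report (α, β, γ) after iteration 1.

Iteration 1:
  α: GS value = (1 - (-2.8)·-1.000 - (-2)·3.000) / (6.8) = 0.618;  α ← (1−ω)·1.000 + ω·0.618 = 0.771
  β: GS value = (-7 - (3)·0.771 - (-2.3)·3.000) / (8.3) = -0.291;  β ← (1−ω)·-1.000 + ω·-0.291 = -0.575
  γ: GS value = (12 - (3.8)·0.771 - (3.4)·-0.575) / (-9.2) = -1.198;  γ ← (1−ω)·3.000 + ω·-1.198 = 0.481

(0.771, -0.575, 0.481)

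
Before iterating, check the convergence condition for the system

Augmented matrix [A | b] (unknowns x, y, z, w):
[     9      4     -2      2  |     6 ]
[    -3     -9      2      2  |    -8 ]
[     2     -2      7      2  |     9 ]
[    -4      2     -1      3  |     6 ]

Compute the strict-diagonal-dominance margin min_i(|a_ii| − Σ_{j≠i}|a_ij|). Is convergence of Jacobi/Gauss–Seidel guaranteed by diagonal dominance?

-4

row 1: |9| − (4+2+2) = 1
row 2: |-9| − (3+2+2) = 2
row 3: |7| − (2+2+2) = 1
row 4: |3| − (4+2+1) = -4
minimum over rows = -4 → not strictly diagonally dominant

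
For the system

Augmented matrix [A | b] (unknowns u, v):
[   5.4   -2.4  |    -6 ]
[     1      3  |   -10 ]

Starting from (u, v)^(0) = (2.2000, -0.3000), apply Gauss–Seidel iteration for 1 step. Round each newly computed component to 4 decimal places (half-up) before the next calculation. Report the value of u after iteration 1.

Iteration 1:
  u = (-6 - (-2.4)·-0.3000) / (5.4) = -1.2444
  v = (-10 - (1)·-1.2444) / (3) = -2.9185

-1.2444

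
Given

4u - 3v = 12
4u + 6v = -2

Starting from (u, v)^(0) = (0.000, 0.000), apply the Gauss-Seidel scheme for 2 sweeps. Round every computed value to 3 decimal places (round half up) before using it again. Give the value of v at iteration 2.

-1.167

Iteration 1:
  u = (12 - (-3)·0.000) / (4) = 3.000
  v = (-2 - (4)·3.000) / (6) = -2.333
Iteration 2:
  u = (12 - (-3)·-2.333) / (4) = 1.250
  v = (-2 - (4)·1.250) / (6) = -1.167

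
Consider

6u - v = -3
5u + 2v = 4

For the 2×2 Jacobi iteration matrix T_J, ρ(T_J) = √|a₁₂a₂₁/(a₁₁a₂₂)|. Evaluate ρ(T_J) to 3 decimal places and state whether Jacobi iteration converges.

0.645

a₁₂a₂₁/(a₁₁a₂₂) = (-1)·(5) / ((6)·(2)) = -0.416667
ρ = √|-0.416667| = √0.416667 = 0.645
ρ < 1, so Jacobi converges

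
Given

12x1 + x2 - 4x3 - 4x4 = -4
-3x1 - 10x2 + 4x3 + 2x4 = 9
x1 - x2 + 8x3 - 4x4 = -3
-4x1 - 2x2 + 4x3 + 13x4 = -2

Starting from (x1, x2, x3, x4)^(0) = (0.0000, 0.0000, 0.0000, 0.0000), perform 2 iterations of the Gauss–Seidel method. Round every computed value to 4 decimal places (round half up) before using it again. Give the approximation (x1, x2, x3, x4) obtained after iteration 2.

(-0.4932, -0.9746, -0.5583, -0.2838)

Iteration 1:
  x1 = (-4 - (1)·0.0000 - (-4)·0.0000 - (-4)·0.0000) / (12) = -0.3333
  x2 = (9 - (-3)·-0.3333 - (4)·0.0000 - (2)·0.0000) / (-10) = -0.8000
  x3 = (-3 - (1)·-0.3333 - (-1)·-0.8000 - (-4)·0.0000) / (8) = -0.4333
  x4 = (-2 - (-4)·-0.3333 - (-2)·-0.8000 - (4)·-0.4333) / (13) = -0.2462
Iteration 2:
  x1 = (-4 - (1)·-0.8000 - (-4)·-0.4333 - (-4)·-0.2462) / (12) = -0.4932
  x2 = (9 - (-3)·-0.4932 - (4)·-0.4333 - (2)·-0.2462) / (-10) = -0.9746
  x3 = (-3 - (1)·-0.4932 - (-1)·-0.9746 - (-4)·-0.2462) / (8) = -0.5583
  x4 = (-2 - (-4)·-0.4932 - (-2)·-0.9746 - (4)·-0.5583) / (13) = -0.2838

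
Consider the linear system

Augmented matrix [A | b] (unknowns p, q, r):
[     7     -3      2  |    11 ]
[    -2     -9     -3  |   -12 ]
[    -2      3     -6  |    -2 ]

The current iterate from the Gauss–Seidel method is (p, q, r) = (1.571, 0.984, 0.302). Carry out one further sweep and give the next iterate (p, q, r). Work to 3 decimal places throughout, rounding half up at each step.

(1.907, 0.809, 0.102)

One sweep:
  p = (11 - (-3)·0.984 - (2)·0.302) / (7) = 1.907
  q = (-12 - (-2)·1.907 - (-3)·0.302) / (-9) = 0.809
  r = (-2 - (-2)·1.907 - (3)·0.809) / (-6) = 0.102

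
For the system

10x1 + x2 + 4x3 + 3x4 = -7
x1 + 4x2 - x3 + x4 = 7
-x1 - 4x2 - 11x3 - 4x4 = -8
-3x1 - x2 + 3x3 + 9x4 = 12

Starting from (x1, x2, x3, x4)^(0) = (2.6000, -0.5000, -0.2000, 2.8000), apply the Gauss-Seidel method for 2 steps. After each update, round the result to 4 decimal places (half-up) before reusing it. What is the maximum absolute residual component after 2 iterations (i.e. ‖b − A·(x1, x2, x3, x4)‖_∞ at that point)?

Iteration 1:
  x1 = (-7 - (1)·-0.5000 - (4)·-0.2000 - (3)·2.8000) / (10) = -1.4100
  x2 = (7 - (1)·-1.4100 - (-1)·-0.2000 - (1)·2.8000) / (4) = 1.3525
  x3 = (-8 - (-1)·-1.4100 - (-4)·1.3525 - (-4)·2.8000) / (-11) = -0.6545
  x4 = (12 - (-3)·-1.4100 - (-1)·1.3525 - (3)·-0.6545) / (9) = 1.2318
Iteration 2:
  x1 = (-7 - (1)·1.3525 - (4)·-0.6545 - (3)·1.2318) / (10) = -0.9430
  x2 = (7 - (1)·-0.9430 - (-1)·-0.6545 - (1)·1.2318) / (4) = 1.5142
  x3 = (-8 - (-1)·-0.9430 - (-4)·1.5142 - (-4)·1.2318) / (-11) = -0.1855
  x4 = (12 - (-3)·-0.9430 - (-1)·1.5142 - (3)·-0.1855) / (9) = 1.2491
Residual b − A·x = (-2.0895, 0.4516, 0.0697, -0.0002); ∞-norm = 2.0895

2.0895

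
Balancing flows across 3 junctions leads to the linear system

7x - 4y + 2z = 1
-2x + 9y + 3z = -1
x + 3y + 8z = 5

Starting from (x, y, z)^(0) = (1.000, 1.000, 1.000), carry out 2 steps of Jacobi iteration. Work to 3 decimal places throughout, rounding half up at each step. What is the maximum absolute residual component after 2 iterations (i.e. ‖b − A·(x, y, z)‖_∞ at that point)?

Iteration 1:
  x = (1 - (-4)·1.000 - (2)·1.000) / (7) = 0.429
  y = (-1 - (-2)·1.000 - (3)·1.000) / (9) = -0.222
  z = (5 - (1)·1.000 - (3)·1.000) / (8) = 0.125
Iteration 2:
  x = (1 - (-4)·-0.222 - (2)·0.125) / (7) = -0.020
  y = (-1 - (-2)·0.429 - (3)·0.125) / (9) = -0.057
  z = (5 - (1)·0.429 - (3)·-0.222) / (8) = 0.655
Residual b − A·x = (-0.398, -2.492, -0.049); ∞-norm = 2.492

2.492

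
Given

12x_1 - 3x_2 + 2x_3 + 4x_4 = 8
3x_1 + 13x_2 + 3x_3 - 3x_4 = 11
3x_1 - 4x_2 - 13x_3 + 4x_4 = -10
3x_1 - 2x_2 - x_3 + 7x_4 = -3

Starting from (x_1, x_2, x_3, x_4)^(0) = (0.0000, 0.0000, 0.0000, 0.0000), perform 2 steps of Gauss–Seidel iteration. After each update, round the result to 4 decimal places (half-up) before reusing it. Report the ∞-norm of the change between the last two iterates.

0.3042

Iteration 1:
  x_1 = (8 - (-3)·0.0000 - (2)·0.0000 - (4)·0.0000) / (12) = 0.6667
  x_2 = (11 - (3)·0.6667 - (3)·0.0000 - (-3)·0.0000) / (13) = 0.6923
  x_3 = (-10 - (3)·0.6667 - (-4)·0.6923 - (4)·0.0000) / (-13) = 0.7101
  x_4 = (-3 - (3)·0.6667 - (-2)·0.6923 - (-1)·0.7101) / (7) = -0.4151
Iteration 2:
  x_1 = (8 - (-3)·0.6923 - (2)·0.7101 - (4)·-0.4151) / (12) = 0.8598
  x_2 = (11 - (3)·0.8598 - (3)·0.7101 - (-3)·-0.4151) / (13) = 0.3881
  x_3 = (-10 - (3)·0.8598 - (-4)·0.3881 - (4)·-0.4151) / (-13) = 0.7205
  x_4 = (-3 - (3)·0.8598 - (-2)·0.3881 - (-1)·0.7205) / (7) = -0.5832
Change: (0.1931, -0.3042, 0.0104, -0.1681) → max |·| = 0.3042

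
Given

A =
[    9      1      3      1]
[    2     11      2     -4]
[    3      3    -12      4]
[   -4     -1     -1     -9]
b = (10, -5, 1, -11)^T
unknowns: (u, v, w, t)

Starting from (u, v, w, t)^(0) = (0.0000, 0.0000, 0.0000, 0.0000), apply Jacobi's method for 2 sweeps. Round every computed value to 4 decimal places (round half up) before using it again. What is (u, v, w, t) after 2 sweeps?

Iteration 1:
  u = (10 - (1)·0.0000 - (3)·0.0000 - (1)·0.0000) / (9) = 1.1111
  v = (-5 - (2)·0.0000 - (2)·0.0000 - (-4)·0.0000) / (11) = -0.4545
  w = (1 - (3)·0.0000 - (3)·0.0000 - (4)·0.0000) / (-12) = -0.0833
  t = (-11 - (-4)·0.0000 - (-1)·0.0000 - (-1)·0.0000) / (-9) = 1.2222
Iteration 2:
  u = (10 - (1)·-0.4545 - (3)·-0.0833 - (1)·1.2222) / (9) = 1.0536
  v = (-5 - (2)·1.1111 - (2)·-0.0833 - (-4)·1.2222) / (11) = -0.1970
  w = (1 - (3)·1.1111 - (3)·-0.4545 - (4)·1.2222) / (-12) = 0.4882
  t = (-11 - (-4)·1.1111 - (-1)·-0.4545 - (-1)·-0.0833) / (-9) = 0.7882

(1.0536, -0.1970, 0.4882, 0.7882)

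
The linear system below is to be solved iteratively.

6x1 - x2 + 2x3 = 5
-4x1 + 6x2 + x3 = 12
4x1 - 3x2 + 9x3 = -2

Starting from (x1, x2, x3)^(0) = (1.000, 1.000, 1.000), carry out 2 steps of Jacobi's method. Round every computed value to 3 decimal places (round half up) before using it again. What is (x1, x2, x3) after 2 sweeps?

Iteration 1:
  x1 = (5 - (-1)·1.000 - (2)·1.000) / (6) = 0.667
  x2 = (12 - (-4)·1.000 - (1)·1.000) / (6) = 2.500
  x3 = (-2 - (4)·1.000 - (-3)·1.000) / (9) = -0.333
Iteration 2:
  x1 = (5 - (-1)·2.500 - (2)·-0.333) / (6) = 1.361
  x2 = (12 - (-4)·0.667 - (1)·-0.333) / (6) = 2.500
  x3 = (-2 - (4)·0.667 - (-3)·2.500) / (9) = 0.315

(1.361, 2.500, 0.315)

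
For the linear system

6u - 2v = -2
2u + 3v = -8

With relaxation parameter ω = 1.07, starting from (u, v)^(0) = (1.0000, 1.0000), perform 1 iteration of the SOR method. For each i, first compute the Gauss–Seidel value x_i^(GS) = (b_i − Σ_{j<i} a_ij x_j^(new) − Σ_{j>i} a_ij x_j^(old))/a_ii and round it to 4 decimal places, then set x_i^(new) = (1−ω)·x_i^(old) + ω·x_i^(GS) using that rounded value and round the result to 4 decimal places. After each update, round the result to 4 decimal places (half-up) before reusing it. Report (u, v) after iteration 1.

(-0.0700, -2.8734)

Iteration 1:
  u: GS value = (-2 - (-2)·1.0000) / (6) = 0.0000;  u ← (1−ω)·1.0000 + ω·0.0000 = -0.0700
  v: GS value = (-8 - (2)·-0.0700) / (3) = -2.6200;  v ← (1−ω)·1.0000 + ω·-2.6200 = -2.8734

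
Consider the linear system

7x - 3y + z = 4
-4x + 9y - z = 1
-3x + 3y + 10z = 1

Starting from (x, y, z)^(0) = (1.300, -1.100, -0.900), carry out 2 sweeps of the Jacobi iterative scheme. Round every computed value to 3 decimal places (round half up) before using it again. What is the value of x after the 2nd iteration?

0.707

Iteration 1:
  x = (4 - (-3)·-1.100 - (1)·-0.900) / (7) = 0.229
  y = (1 - (-4)·1.300 - (-1)·-0.900) / (9) = 0.589
  z = (1 - (-3)·1.300 - (3)·-1.100) / (10) = 0.820
Iteration 2:
  x = (4 - (-3)·0.589 - (1)·0.820) / (7) = 0.707
  y = (1 - (-4)·0.229 - (-1)·0.820) / (9) = 0.304
  z = (1 - (-3)·0.229 - (3)·0.589) / (10) = -0.008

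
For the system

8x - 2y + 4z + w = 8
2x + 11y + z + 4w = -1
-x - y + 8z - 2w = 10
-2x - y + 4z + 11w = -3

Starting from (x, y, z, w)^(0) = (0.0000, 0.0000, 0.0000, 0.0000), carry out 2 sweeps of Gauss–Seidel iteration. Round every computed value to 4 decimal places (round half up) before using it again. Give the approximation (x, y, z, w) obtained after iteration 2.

Iteration 1:
  x = (8 - (-2)·0.0000 - (4)·0.0000 - (1)·0.0000) / (8) = 1.0000
  y = (-1 - (2)·1.0000 - (1)·0.0000 - (4)·0.0000) / (11) = -0.2727
  z = (10 - (-1)·1.0000 - (-1)·-0.2727 - (-2)·0.0000) / (8) = 1.3409
  w = (-3 - (-2)·1.0000 - (-1)·-0.2727 - (4)·1.3409) / (11) = -0.6033
Iteration 2:
  x = (8 - (-2)·-0.2727 - (4)·1.3409 - (1)·-0.6033) / (8) = 0.3368
  y = (-1 - (2)·0.3368 - (1)·1.3409 - (4)·-0.6033) / (11) = -0.0547
  z = (10 - (-1)·0.3368 - (-1)·-0.0547 - (-2)·-0.6033) / (8) = 1.1344
  w = (-3 - (-2)·0.3368 - (-1)·-0.0547 - (4)·1.1344) / (11) = -0.6290

(0.3368, -0.0547, 1.1344, -0.6290)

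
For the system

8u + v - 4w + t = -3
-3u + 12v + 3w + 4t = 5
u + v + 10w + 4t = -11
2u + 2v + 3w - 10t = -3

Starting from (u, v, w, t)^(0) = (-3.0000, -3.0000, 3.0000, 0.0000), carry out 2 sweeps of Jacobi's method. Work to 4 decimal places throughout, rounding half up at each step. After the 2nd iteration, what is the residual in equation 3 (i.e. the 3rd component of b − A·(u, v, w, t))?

Iteration 1:
  u = (-3 - (1)·-3.0000 - (-4)·3.0000 - (1)·0.0000) / (8) = 1.5000
  v = (5 - (-3)·-3.0000 - (3)·3.0000 - (4)·0.0000) / (12) = -1.0833
  w = (-11 - (1)·-3.0000 - (1)·-3.0000 - (4)·0.0000) / (10) = -0.5000
  t = (-3 - (2)·-3.0000 - (2)·-3.0000 - (3)·3.0000) / (-10) = 0.0000
Iteration 2:
  u = (-3 - (1)·-1.0833 - (-4)·-0.5000 - (1)·0.0000) / (8) = -0.4896
  v = (5 - (-3)·1.5000 - (3)·-0.5000 - (4)·0.0000) / (12) = 0.9167
  w = (-11 - (1)·1.5000 - (1)·-1.0833 - (4)·0.0000) / (10) = -1.1417
  t = (-3 - (2)·1.5000 - (2)·-1.0833 - (3)·-0.5000) / (-10) = 0.2333
Residual b − A·x = (-4.8000, -4.9773, -0.9433, 1.9039)

-0.9433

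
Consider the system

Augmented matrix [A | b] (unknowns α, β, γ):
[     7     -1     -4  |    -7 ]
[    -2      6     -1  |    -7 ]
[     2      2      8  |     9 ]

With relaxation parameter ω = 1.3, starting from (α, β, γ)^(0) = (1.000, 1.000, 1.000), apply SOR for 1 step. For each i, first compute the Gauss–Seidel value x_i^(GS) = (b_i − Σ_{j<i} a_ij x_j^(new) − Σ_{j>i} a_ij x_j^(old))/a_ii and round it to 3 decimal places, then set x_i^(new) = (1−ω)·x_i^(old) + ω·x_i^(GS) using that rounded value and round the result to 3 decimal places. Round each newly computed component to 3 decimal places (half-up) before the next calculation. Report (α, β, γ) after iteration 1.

(-0.672, -1.891, 1.996)

Iteration 1:
  α: GS value = (-7 - (-1)·1.000 - (-4)·1.000) / (7) = -0.286;  α ← (1−ω)·1.000 + ω·-0.286 = -0.672
  β: GS value = (-7 - (-2)·-0.672 - (-1)·1.000) / (6) = -1.224;  β ← (1−ω)·1.000 + ω·-1.224 = -1.891
  γ: GS value = (9 - (2)·-0.672 - (2)·-1.891) / (8) = 1.766;  γ ← (1−ω)·1.000 + ω·1.766 = 1.996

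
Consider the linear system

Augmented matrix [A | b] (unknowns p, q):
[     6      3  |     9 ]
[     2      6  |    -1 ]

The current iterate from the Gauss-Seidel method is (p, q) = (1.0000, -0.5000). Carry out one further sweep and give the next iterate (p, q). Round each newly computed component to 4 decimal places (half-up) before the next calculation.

(1.7500, -0.7500)

One sweep:
  p = (9 - (3)·-0.5000) / (6) = 1.7500
  q = (-1 - (2)·1.7500) / (6) = -0.7500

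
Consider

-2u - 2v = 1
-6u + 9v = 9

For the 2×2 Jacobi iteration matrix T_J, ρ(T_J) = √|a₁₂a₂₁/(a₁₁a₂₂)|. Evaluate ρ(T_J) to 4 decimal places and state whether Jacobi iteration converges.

0.8165

a₁₂a₂₁/(a₁₁a₂₂) = (-2)·(-6) / ((-2)·(9)) = -0.666667
ρ = √|-0.666667| = √0.666667 = 0.8165
ρ < 1, so Jacobi converges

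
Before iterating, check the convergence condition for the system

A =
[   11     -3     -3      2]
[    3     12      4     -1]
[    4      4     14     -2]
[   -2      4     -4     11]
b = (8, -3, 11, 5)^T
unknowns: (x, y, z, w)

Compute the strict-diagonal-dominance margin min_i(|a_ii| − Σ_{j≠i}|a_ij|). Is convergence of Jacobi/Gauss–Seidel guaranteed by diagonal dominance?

row 1: |11| − (3+3+2) = 3
row 2: |12| − (3+4+1) = 4
row 3: |14| − (4+4+2) = 4
row 4: |11| − (2+4+4) = 1
minimum over rows = 1 → strictly diagonally dominant (convergence guaranteed)

1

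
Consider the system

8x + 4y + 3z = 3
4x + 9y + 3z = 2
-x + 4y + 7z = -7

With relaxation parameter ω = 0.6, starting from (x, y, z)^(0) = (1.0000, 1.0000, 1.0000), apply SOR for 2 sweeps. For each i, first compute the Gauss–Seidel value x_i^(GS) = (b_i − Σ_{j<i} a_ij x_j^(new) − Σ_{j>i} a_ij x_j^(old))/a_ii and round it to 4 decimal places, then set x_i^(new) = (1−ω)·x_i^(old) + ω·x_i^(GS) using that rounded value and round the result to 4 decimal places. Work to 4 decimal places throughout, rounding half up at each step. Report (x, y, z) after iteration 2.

(0.2397, 0.2513, -0.7842)

Iteration 1:
  x: GS value = (3 - (4)·1.0000 - (3)·1.0000) / (8) = -0.5000;  x ← (1−ω)·1.0000 + ω·-0.5000 = 0.1000
  y: GS value = (2 - (4)·0.1000 - (3)·1.0000) / (9) = -0.1556;  y ← (1−ω)·1.0000 + ω·-0.1556 = 0.3066
  z: GS value = (-7 - (-1)·0.1000 - (4)·0.3066) / (7) = -1.1609;  z ← (1−ω)·1.0000 + ω·-1.1609 = -0.2965
Iteration 2:
  x: GS value = (3 - (4)·0.3066 - (3)·-0.2965) / (8) = 0.3329;  x ← (1−ω)·0.1000 + ω·0.3329 = 0.2397
  y: GS value = (2 - (4)·0.2397 - (3)·-0.2965) / (9) = 0.2145;  y ← (1−ω)·0.3066 + ω·0.2145 = 0.2513
  z: GS value = (-7 - (-1)·0.2397 - (4)·0.2513) / (7) = -1.1094;  z ← (1−ω)·-0.2965 + ω·-1.1094 = -0.7842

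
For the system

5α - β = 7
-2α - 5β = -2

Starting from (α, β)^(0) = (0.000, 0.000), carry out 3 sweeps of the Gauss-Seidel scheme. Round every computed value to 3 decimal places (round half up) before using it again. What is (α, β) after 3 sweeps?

(1.371, -0.148)

Iteration 1:
  α = (7 - (-1)·0.000) / (5) = 1.400
  β = (-2 - (-2)·1.400) / (-5) = -0.160
Iteration 2:
  α = (7 - (-1)·-0.160) / (5) = 1.368
  β = (-2 - (-2)·1.368) / (-5) = -0.147
Iteration 3:
  α = (7 - (-1)·-0.147) / (5) = 1.371
  β = (-2 - (-2)·1.371) / (-5) = -0.148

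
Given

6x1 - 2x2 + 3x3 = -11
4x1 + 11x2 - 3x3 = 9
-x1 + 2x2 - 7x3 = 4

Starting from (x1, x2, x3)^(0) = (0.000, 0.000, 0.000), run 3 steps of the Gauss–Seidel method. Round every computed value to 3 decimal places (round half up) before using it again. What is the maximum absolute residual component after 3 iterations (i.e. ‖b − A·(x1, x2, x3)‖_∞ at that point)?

0.034

Iteration 1:
  x1 = (-11 - (-2)·0.000 - (3)·0.000) / (6) = -1.833
  x2 = (9 - (4)·-1.833 - (-3)·0.000) / (11) = 1.485
  x3 = (4 - (-1)·-1.833 - (2)·1.485) / (-7) = 0.115
Iteration 2:
  x1 = (-11 - (-2)·1.485 - (3)·0.115) / (6) = -1.396
  x2 = (9 - (4)·-1.396 - (-3)·0.115) / (11) = 1.357
  x3 = (4 - (-1)·-1.396 - (2)·1.357) / (-7) = 0.016
Iteration 3:
  x1 = (-11 - (-2)·1.357 - (3)·0.016) / (6) = -1.389
  x2 = (9 - (4)·-1.389 - (-3)·0.016) / (11) = 1.328
  x3 = (4 - (-1)·-1.389 - (2)·1.328) / (-7) = 0.006
Residual b − A·x = (-0.028, -0.034, -0.003); ∞-norm = 0.034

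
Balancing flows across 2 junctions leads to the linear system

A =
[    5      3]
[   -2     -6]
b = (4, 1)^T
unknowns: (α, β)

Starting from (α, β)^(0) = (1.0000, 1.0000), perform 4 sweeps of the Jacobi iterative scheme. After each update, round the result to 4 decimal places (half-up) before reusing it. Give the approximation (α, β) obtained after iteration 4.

Iteration 1:
  α = (4 - (3)·1.0000) / (5) = 0.2000
  β = (1 - (-2)·1.0000) / (-6) = -0.5000
Iteration 2:
  α = (4 - (3)·-0.5000) / (5) = 1.1000
  β = (1 - (-2)·0.2000) / (-6) = -0.2333
Iteration 3:
  α = (4 - (3)·-0.2333) / (5) = 0.9400
  β = (1 - (-2)·1.1000) / (-6) = -0.5333
Iteration 4:
  α = (4 - (3)·-0.5333) / (5) = 1.1200
  β = (1 - (-2)·0.9400) / (-6) = -0.4800

(1.1200, -0.4800)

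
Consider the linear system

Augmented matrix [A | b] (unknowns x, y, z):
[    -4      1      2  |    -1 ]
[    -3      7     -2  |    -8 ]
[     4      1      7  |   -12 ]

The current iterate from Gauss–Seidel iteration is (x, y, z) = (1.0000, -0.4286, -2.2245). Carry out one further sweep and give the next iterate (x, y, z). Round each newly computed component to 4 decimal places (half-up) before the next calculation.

(-0.9694, -2.1939, -0.8469)

One sweep:
  x = (-1 - (1)·-0.4286 - (2)·-2.2245) / (-4) = -0.9694
  y = (-8 - (-3)·-0.9694 - (-2)·-2.2245) / (7) = -2.1939
  z = (-12 - (4)·-0.9694 - (1)·-2.1939) / (7) = -0.8469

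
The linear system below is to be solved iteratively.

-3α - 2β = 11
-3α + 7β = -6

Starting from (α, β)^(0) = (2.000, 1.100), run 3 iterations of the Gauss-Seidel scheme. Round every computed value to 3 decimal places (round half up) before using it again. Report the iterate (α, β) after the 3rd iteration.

(-2.570, -1.959)

Iteration 1:
  α = (11 - (-2)·1.100) / (-3) = -4.400
  β = (-6 - (-3)·-4.400) / (7) = -2.743
Iteration 2:
  α = (11 - (-2)·-2.743) / (-3) = -1.838
  β = (-6 - (-3)·-1.838) / (7) = -1.645
Iteration 3:
  α = (11 - (-2)·-1.645) / (-3) = -2.570
  β = (-6 - (-3)·-2.570) / (7) = -1.959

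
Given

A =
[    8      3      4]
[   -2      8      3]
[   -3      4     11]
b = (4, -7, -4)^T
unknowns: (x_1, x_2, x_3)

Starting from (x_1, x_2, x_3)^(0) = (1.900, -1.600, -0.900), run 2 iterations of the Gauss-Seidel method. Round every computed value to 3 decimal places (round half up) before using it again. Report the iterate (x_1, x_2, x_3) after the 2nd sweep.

(0.499, -0.793, 0.061)

Iteration 1:
  x_1 = (4 - (3)·-1.600 - (4)·-0.900) / (8) = 1.550
  x_2 = (-7 - (-2)·1.550 - (3)·-0.900) / (8) = -0.150
  x_3 = (-4 - (-3)·1.550 - (4)·-0.150) / (11) = 0.114
Iteration 2:
  x_1 = (4 - (3)·-0.150 - (4)·0.114) / (8) = 0.499
  x_2 = (-7 - (-2)·0.499 - (3)·0.114) / (8) = -0.793
  x_3 = (-4 - (-3)·0.499 - (4)·-0.793) / (11) = 0.061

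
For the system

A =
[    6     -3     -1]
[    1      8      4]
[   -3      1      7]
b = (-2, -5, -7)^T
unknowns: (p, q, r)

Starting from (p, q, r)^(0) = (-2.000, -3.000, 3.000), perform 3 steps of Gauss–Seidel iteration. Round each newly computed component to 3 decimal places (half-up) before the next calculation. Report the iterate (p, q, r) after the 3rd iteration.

(-0.508, 0.281, -1.258)

Iteration 1:
  p = (-2 - (-3)·-3.000 - (-1)·3.000) / (6) = -1.333
  q = (-5 - (1)·-1.333 - (4)·3.000) / (8) = -1.958
  r = (-7 - (-3)·-1.333 - (1)·-1.958) / (7) = -1.292
Iteration 2:
  p = (-2 - (-3)·-1.958 - (-1)·-1.292) / (6) = -1.528
  q = (-5 - (1)·-1.528 - (4)·-1.292) / (8) = 0.212
  r = (-7 - (-3)·-1.528 - (1)·0.212) / (7) = -1.685
Iteration 3:
  p = (-2 - (-3)·0.212 - (-1)·-1.685) / (6) = -0.508
  q = (-5 - (1)·-0.508 - (4)·-1.685) / (8) = 0.281
  r = (-7 - (-3)·-0.508 - (1)·0.281) / (7) = -1.258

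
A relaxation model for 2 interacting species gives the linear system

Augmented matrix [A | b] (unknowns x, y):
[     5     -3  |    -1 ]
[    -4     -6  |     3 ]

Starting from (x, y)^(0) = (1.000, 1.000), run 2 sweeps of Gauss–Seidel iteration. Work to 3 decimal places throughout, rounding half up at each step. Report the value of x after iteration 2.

Iteration 1:
  x = (-1 - (-3)·1.000) / (5) = 0.400
  y = (3 - (-4)·0.400) / (-6) = -0.767
Iteration 2:
  x = (-1 - (-3)·-0.767) / (5) = -0.660
  y = (3 - (-4)·-0.660) / (-6) = -0.060

-0.660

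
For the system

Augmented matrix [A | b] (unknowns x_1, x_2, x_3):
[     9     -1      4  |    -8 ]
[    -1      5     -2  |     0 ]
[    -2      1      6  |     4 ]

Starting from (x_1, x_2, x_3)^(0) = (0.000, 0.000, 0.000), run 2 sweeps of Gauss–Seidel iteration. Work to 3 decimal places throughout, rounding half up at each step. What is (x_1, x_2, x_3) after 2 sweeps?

Iteration 1:
  x_1 = (-8 - (-1)·0.000 - (4)·0.000) / (9) = -0.889
  x_2 = (0 - (-1)·-0.889 - (-2)·0.000) / (5) = -0.178
  x_3 = (4 - (-2)·-0.889 - (1)·-0.178) / (6) = 0.400
Iteration 2:
  x_1 = (-8 - (-1)·-0.178 - (4)·0.400) / (9) = -1.086
  x_2 = (0 - (-1)·-1.086 - (-2)·0.400) / (5) = -0.057
  x_3 = (4 - (-2)·-1.086 - (1)·-0.057) / (6) = 0.314

(-1.086, -0.057, 0.314)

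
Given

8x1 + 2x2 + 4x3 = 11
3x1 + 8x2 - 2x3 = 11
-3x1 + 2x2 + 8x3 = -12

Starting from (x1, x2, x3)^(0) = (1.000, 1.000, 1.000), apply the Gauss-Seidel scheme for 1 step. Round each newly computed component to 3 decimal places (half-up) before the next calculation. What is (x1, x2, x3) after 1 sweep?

Iteration 1:
  x1 = (11 - (2)·1.000 - (4)·1.000) / (8) = 0.625
  x2 = (11 - (3)·0.625 - (-2)·1.000) / (8) = 1.391
  x3 = (-12 - (-3)·0.625 - (2)·1.391) / (8) = -1.613

(0.625, 1.391, -1.613)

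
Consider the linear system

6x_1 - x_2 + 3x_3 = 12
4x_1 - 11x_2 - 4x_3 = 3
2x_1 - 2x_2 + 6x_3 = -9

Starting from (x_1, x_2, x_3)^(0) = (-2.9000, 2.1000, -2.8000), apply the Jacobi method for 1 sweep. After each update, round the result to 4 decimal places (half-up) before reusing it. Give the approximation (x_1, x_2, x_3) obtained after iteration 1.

Iteration 1:
  x_1 = (12 - (-1)·2.1000 - (3)·-2.8000) / (6) = 3.7500
  x_2 = (3 - (4)·-2.9000 - (-4)·-2.8000) / (-11) = -0.3091
  x_3 = (-9 - (2)·-2.9000 - (-2)·2.1000) / (6) = 0.1667

(3.7500, -0.3091, 0.1667)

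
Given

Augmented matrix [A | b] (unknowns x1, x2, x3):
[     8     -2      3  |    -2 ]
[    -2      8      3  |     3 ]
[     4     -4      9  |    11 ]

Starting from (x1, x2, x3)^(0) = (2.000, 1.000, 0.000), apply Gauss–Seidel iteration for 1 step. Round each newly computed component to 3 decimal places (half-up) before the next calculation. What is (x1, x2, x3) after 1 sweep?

Iteration 1:
  x1 = (-2 - (-2)·1.000 - (3)·0.000) / (8) = 0.000
  x2 = (3 - (-2)·0.000 - (3)·0.000) / (8) = 0.375
  x3 = (11 - (4)·0.000 - (-4)·0.375) / (9) = 1.389

(0.000, 0.375, 1.389)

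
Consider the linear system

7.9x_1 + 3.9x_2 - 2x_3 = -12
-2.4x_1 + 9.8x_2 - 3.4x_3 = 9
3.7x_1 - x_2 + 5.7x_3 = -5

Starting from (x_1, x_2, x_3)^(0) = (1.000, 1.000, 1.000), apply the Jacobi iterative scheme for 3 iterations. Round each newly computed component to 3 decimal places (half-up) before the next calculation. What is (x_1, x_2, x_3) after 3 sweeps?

(-1.394, 0.464, 0.818)

Iteration 1:
  x_1 = (-12 - (3.9)·1.000 - (-2)·1.000) / (7.9) = -1.759
  x_2 = (9 - (-2.4)·1.000 - (-3.4)·1.000) / (9.8) = 1.510
  x_3 = (-5 - (3.7)·1.000 - (-1)·1.000) / (5.7) = -1.351
Iteration 2:
  x_1 = (-12 - (3.9)·1.510 - (-2)·-1.351) / (7.9) = -2.606
  x_2 = (9 - (-2.4)·-1.759 - (-3.4)·-1.351) / (9.8) = 0.019
  x_3 = (-5 - (3.7)·-1.759 - (-1)·1.510) / (5.7) = 0.530
Iteration 3:
  x_1 = (-12 - (3.9)·0.019 - (-2)·0.530) / (7.9) = -1.394
  x_2 = (9 - (-2.4)·-2.606 - (-3.4)·0.530) / (9.8) = 0.464
  x_3 = (-5 - (3.7)·-2.606 - (-1)·0.019) / (5.7) = 0.818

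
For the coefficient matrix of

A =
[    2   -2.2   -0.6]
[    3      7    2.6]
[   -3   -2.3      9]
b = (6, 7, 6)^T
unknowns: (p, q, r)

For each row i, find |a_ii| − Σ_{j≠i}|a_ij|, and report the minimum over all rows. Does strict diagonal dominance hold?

row 1: |2| − (2.2+0.6) = -0.8
row 2: |7| − (3+2.6) = 1.4
row 3: |9| − (3+2.3) = 3.7
minimum over rows = -0.8 → not strictly diagonally dominant

-0.8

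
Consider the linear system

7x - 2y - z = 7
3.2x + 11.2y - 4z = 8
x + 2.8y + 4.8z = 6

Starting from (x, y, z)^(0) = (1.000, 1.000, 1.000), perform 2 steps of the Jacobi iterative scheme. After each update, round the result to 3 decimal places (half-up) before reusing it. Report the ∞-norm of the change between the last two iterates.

Iteration 1:
  x = (7 - (-2)·1.000 - (-1)·1.000) / (7) = 1.429
  y = (8 - (3.2)·1.000 - (-4)·1.000) / (11.2) = 0.786
  z = (6 - (1)·1.000 - (2.8)·1.000) / (4.8) = 0.458
Iteration 2:
  x = (7 - (-2)·0.786 - (-1)·0.458) / (7) = 1.290
  y = (8 - (3.2)·1.429 - (-4)·0.458) / (11.2) = 0.470
  z = (6 - (1)·1.429 - (2.8)·0.786) / (4.8) = 0.494
Change: (-0.139, -0.316, 0.036) → max |·| = 0.316

0.316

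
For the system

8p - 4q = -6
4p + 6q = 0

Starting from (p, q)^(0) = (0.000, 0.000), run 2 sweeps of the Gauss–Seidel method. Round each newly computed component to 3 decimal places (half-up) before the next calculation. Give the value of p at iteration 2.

-0.500

Iteration 1:
  p = (-6 - (-4)·0.000) / (8) = -0.750
  q = (0 - (4)·-0.750) / (6) = 0.500
Iteration 2:
  p = (-6 - (-4)·0.500) / (8) = -0.500
  q = (0 - (4)·-0.500) / (6) = 0.333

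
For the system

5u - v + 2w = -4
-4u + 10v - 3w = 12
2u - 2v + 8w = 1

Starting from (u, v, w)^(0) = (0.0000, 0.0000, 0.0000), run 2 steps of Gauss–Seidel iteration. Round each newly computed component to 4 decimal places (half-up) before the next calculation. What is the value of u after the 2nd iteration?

Iteration 1:
  u = (-4 - (-1)·0.0000 - (2)·0.0000) / (5) = -0.8000
  v = (12 - (-4)·-0.8000 - (-3)·0.0000) / (10) = 0.8800
  w = (1 - (2)·-0.8000 - (-2)·0.8800) / (8) = 0.5450
Iteration 2:
  u = (-4 - (-1)·0.8800 - (2)·0.5450) / (5) = -0.8420
  v = (12 - (-4)·-0.8420 - (-3)·0.5450) / (10) = 1.0267
  w = (1 - (2)·-0.8420 - (-2)·1.0267) / (8) = 0.5922

-0.8420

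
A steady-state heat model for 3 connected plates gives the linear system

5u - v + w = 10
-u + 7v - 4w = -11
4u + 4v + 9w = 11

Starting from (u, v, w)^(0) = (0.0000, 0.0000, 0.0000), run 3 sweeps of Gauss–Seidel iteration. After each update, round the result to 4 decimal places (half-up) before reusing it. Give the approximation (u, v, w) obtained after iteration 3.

(1.6542, -0.8223, 0.8525)

Iteration 1:
  u = (10 - (-1)·0.0000 - (1)·0.0000) / (5) = 2.0000
  v = (-11 - (-1)·2.0000 - (-4)·0.0000) / (7) = -1.2857
  w = (11 - (4)·2.0000 - (4)·-1.2857) / (9) = 0.9048
Iteration 2:
  u = (10 - (-1)·-1.2857 - (1)·0.9048) / (5) = 1.5619
  v = (-11 - (-1)·1.5619 - (-4)·0.9048) / (7) = -0.8313
  w = (11 - (4)·1.5619 - (4)·-0.8313) / (9) = 0.8975
Iteration 3:
  u = (10 - (-1)·-0.8313 - (1)·0.8975) / (5) = 1.6542
  v = (-11 - (-1)·1.6542 - (-4)·0.8975) / (7) = -0.8223
  w = (11 - (4)·1.6542 - (4)·-0.8223) / (9) = 0.8525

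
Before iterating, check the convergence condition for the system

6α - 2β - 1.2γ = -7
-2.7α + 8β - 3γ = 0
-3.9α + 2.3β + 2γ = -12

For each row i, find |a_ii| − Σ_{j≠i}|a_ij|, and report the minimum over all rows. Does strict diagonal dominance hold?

-4.2

row 1: |6| − (2+1.2) = 2.8
row 2: |8| − (2.7+3) = 2.3
row 3: |2| − (3.9+2.3) = -4.2
minimum over rows = -4.2 → not strictly diagonally dominant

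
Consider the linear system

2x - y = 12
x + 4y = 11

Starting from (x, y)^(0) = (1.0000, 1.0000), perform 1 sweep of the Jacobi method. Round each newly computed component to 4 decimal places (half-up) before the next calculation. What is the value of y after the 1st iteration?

2.5000

Iteration 1:
  x = (12 - (-1)·1.0000) / (2) = 6.5000
  y = (11 - (1)·1.0000) / (4) = 2.5000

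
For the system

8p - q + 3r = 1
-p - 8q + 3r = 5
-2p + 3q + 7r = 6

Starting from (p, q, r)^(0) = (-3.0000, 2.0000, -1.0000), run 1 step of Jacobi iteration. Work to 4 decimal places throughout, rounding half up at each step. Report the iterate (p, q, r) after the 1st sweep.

(0.7500, -0.6250, -0.8571)

Iteration 1:
  p = (1 - (-1)·2.0000 - (3)·-1.0000) / (8) = 0.7500
  q = (5 - (-1)·-3.0000 - (3)·-1.0000) / (-8) = -0.6250
  r = (6 - (-2)·-3.0000 - (3)·2.0000) / (7) = -0.8571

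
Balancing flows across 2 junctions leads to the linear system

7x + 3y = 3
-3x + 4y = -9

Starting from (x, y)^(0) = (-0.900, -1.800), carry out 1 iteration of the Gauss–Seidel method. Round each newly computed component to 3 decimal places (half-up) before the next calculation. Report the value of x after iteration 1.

1.200

Iteration 1:
  x = (3 - (3)·-1.800) / (7) = 1.200
  y = (-9 - (-3)·1.200) / (4) = -1.350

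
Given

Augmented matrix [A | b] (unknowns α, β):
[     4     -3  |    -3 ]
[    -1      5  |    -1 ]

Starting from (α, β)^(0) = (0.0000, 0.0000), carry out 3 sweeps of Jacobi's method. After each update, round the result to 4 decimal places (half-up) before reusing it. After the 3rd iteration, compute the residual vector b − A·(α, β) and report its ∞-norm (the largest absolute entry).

Iteration 1:
  α = (-3 - (-3)·0.0000) / (4) = -0.7500
  β = (-1 - (-1)·0.0000) / (5) = -0.2000
Iteration 2:
  α = (-3 - (-3)·-0.2000) / (4) = -0.9000
  β = (-1 - (-1)·-0.7500) / (5) = -0.3500
Iteration 3:
  α = (-3 - (-3)·-0.3500) / (4) = -1.0125
  β = (-1 - (-1)·-0.9000) / (5) = -0.3800
Residual b − A·x = (-0.0900, -0.1125); ∞-norm = 0.1125

0.1125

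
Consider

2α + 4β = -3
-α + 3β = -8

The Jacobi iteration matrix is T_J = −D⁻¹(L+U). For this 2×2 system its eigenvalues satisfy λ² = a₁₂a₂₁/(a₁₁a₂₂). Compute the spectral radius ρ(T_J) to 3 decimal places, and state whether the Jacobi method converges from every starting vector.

a₁₂a₂₁/(a₁₁a₂₂) = (4)·(-1) / ((2)·(3)) = -0.666667
ρ = √|-0.666667| = √0.666667 = 0.816
ρ < 1, so Jacobi converges

0.816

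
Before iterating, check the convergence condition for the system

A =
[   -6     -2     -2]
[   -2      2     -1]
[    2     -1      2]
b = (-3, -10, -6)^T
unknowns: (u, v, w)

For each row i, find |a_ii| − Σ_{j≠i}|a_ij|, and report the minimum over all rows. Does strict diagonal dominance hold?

-1

row 1: |-6| − (2+2) = 2
row 2: |2| − (2+1) = -1
row 3: |2| − (2+1) = -1
minimum over rows = -1 → not strictly diagonally dominant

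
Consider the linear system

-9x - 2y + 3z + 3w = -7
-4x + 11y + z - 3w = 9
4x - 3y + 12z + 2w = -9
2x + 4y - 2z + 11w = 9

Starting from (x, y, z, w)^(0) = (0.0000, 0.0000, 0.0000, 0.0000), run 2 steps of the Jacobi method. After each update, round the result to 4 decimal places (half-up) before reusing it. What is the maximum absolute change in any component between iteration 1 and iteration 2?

0.5753

Iteration 1:
  x = (-7 - (-2)·0.0000 - (3)·0.0000 - (3)·0.0000) / (-9) = 0.7778
  y = (9 - (-4)·0.0000 - (1)·0.0000 - (-3)·0.0000) / (11) = 0.8182
  z = (-9 - (4)·0.0000 - (-3)·0.0000 - (2)·0.0000) / (12) = -0.7500
  w = (9 - (2)·0.0000 - (4)·0.0000 - (-2)·0.0000) / (11) = 0.8182
Iteration 2:
  x = (-7 - (-2)·0.8182 - (3)·-0.7500 - (3)·0.8182) / (-9) = 0.6187
  y = (9 - (-4)·0.7778 - (1)·-0.7500 - (-3)·0.8182) / (11) = 1.3923
  z = (-9 - (4)·0.7778 - (-3)·0.8182 - (2)·0.8182) / (12) = -0.9411
  w = (9 - (2)·0.7778 - (4)·0.8182 - (-2)·-0.7500) / (11) = 0.2429
Change: (-0.1591, 0.5741, -0.1911, -0.5753) → max |·| = 0.5753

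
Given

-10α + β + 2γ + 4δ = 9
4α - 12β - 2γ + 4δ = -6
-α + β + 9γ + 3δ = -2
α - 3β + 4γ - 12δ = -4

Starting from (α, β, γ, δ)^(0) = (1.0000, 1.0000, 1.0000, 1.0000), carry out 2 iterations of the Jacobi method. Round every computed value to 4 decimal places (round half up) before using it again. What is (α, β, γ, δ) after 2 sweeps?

Iteration 1:
  α = (9 - (1)·1.0000 - (2)·1.0000 - (4)·1.0000) / (-10) = -0.2000
  β = (-6 - (4)·1.0000 - (-2)·1.0000 - (4)·1.0000) / (-12) = 1.0000
  γ = (-2 - (-1)·1.0000 - (1)·1.0000 - (3)·1.0000) / (9) = -0.5556
  δ = (-4 - (1)·1.0000 - (-3)·1.0000 - (4)·1.0000) / (-12) = 0.5000
Iteration 2:
  α = (9 - (1)·1.0000 - (2)·-0.5556 - (4)·0.5000) / (-10) = -0.7111
  β = (-6 - (4)·-0.2000 - (-2)·-0.5556 - (4)·0.5000) / (-12) = 0.6926
  γ = (-2 - (-1)·-0.2000 - (1)·1.0000 - (3)·0.5000) / (9) = -0.5222
  δ = (-4 - (1)·-0.2000 - (-3)·1.0000 - (4)·-0.5556) / (-12) = -0.1185

(-0.7111, 0.6926, -0.5222, -0.1185)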